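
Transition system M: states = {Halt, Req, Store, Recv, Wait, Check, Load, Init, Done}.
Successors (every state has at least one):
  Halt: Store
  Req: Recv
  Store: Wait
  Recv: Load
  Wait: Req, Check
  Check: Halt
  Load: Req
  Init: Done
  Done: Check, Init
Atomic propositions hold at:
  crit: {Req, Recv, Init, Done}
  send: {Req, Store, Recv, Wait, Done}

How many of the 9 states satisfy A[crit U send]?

A[crit U send]: least fixpoint, start Z0 = Sat(send) = {Req, Store, Recv, Wait, Done}, add states in Sat(crit) with every successor in Z. Z1 = {Req, Store, Recv, Wait, Init, Done}; fixed.
Sat(A[crit U send]) = {Req, Store, Recv, Wait, Init, Done}
|Sat(A[crit U send])| = |{Req, Store, Recv, Wait, Init, Done}| = 6.

6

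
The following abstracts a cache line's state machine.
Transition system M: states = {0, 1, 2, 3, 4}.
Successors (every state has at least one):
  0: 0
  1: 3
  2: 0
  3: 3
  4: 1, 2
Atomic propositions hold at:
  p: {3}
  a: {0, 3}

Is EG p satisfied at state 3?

EG p: greatest fixpoint, start Z0 = {3}, keep only states in Sat with some successor in Z. Already a fixed point.
Sat(EG p) = {3}
3 ∈ Sat(EG p) = {3}, so the formula holds at 3.

Yes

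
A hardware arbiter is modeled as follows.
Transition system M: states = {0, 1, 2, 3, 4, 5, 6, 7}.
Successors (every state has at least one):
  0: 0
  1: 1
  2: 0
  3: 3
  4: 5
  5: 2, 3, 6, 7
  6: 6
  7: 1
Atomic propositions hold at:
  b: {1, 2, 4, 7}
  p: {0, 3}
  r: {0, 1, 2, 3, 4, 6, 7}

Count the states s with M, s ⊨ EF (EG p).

EG p: greatest fixpoint, start Z0 = {0, 3}, keep only states in Sat with some successor in Z. Already a fixed point.
Sat(EG p) = {0, 3}
EF (EG p): least fixpoint, start Z0 = {0, 3}, add states with some successor in Z. Z1 = {0, 2, 3, 5}; Z2 = {0, 2, 3, 4, 5}; fixed.
Sat(EF (EG p)) = {0, 2, 3, 4, 5}
|Sat(EF (EG p))| = |{0, 2, 3, 4, 5}| = 5.

5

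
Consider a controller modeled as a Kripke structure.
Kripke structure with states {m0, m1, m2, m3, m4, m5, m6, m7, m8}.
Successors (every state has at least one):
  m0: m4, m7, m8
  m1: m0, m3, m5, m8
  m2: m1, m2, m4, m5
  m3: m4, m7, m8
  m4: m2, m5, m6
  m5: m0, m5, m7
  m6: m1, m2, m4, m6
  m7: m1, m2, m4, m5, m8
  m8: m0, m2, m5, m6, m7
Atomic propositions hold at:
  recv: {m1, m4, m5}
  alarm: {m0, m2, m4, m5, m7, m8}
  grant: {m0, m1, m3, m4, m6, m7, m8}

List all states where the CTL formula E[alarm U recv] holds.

{m0, m1, m2, m4, m5, m7, m8}

E[alarm U recv]: least fixpoint, start Z0 = Sat(recv) = {m1, m4, m5}, add states in Sat(alarm) with some successor in Z. Z1 = {m0, m1, m2, m4, m5, m7, m8}; fixed.
Sat(E[alarm U recv]) = {m0, m1, m2, m4, m5, m7, m8}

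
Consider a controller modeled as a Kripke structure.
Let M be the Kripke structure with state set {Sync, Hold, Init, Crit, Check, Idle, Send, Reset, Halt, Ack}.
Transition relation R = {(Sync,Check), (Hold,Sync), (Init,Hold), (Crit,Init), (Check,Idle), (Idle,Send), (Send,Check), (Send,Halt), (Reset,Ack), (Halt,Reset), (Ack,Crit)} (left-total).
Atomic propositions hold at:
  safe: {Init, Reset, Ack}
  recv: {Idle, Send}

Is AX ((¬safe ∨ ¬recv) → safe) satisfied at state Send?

Sat(¬safe) = {Sync, Hold, Crit, Check, Idle, Send, Halt}
Sat(¬recv) = {Sync, Hold, Init, Crit, Check, Reset, Halt, Ack}
Sat(¬safe ∨ ¬recv) = {Sync, Hold, Init, Crit, Check, Idle, Send, Reset, Halt, Ack}
Sat((¬safe ∨ ¬recv) → safe) = {Init, Reset, Ack}
Sat(AX ((¬safe ∨ ¬recv) → safe)) = {s : every successor in {Init, Reset, Ack}} = {Crit, Reset, Halt}
Send ∉ Sat(AX ((¬safe ∨ ¬recv) → safe)) = {Crit, Reset, Halt}, so the formula does not hold at Send.

No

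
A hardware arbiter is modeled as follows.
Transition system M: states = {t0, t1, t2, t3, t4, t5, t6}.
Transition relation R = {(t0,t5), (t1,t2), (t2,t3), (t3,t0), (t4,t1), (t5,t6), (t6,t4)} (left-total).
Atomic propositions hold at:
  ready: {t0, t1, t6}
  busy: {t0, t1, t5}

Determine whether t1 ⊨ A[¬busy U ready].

Sat(¬busy) = {t2, t3, t4, t6}
A[¬busy U ready]: least fixpoint, start Z0 = Sat(ready) = {t0, t1, t6}, add states in Sat(¬busy) with every successor in Z. Z1 = {t0, t1, t3, t4, t6}; Z2 = {t0, t1, t2, t3, t4, t6}; fixed.
Sat(A[¬busy U ready]) = {t0, t1, t2, t3, t4, t6}
t1 ∈ Sat(A[¬busy U ready]) = {t0, t1, t2, t3, t4, t6}, so the formula holds at t1.

Yes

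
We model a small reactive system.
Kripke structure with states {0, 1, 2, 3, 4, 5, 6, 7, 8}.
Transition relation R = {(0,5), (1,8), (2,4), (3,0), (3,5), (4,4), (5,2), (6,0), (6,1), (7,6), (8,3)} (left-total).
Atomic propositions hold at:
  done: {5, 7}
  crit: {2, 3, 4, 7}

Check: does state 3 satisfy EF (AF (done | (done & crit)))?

Sat(done & crit) = {7}
Sat(done | (done & crit)) = {5, 7}
AF (done | (done & crit)): least fixpoint, start Z0 = {5, 7}, add states with every successor in Z. Z1 = {0, 5, 7}; Z2 = {0, 3, 5, 7}; Z3 = {0, 3, 5, 7, 8}; Z4 = {0, 1, 3, 5, 7, 8}; Z5 = {0, 1, 3, 5, 6, 7, 8}; fixed.
Sat(AF (done | (done & crit))) = {0, 1, 3, 5, 6, 7, 8}
EF (AF (done | (done & crit))): least fixpoint, start Z0 = {0, 1, 3, 5, 6, 7, 8}, add states with some successor in Z. Already a fixed point.
Sat(EF (AF (done | (done & crit)))) = {0, 1, 3, 5, 6, 7, 8}
3 ∈ Sat(EF (AF (done | (done & crit)))) = {0, 1, 3, 5, 6, 7, 8}, so the formula holds at 3.

Yes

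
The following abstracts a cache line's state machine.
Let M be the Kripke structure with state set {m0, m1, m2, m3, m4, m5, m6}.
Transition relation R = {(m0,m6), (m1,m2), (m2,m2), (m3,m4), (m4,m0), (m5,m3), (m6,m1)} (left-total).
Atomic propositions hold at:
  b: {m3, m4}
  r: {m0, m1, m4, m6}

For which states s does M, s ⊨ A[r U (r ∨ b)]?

{m0, m1, m3, m4, m6}

Sat(r ∨ b) = {m0, m1, m3, m4, m6}
A[r U (r ∨ b)]: least fixpoint, start Z0 = Sat((r ∨ b)) = {m0, m1, m3, m4, m6}, add states in Sat(r) with every successor in Z. Already a fixed point.
Sat(A[r U (r ∨ b)]) = {m0, m1, m3, m4, m6}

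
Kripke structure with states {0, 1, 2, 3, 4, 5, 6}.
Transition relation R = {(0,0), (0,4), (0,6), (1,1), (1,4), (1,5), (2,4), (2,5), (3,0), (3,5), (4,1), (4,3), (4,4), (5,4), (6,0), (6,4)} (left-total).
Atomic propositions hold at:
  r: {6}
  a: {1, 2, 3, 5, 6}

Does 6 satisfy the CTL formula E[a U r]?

E[a U r]: least fixpoint, start Z0 = Sat(r) = {6}, add states in Sat(a) with some successor in Z. Already a fixed point.
Sat(E[a U r]) = {6}
6 ∈ Sat(E[a U r]) = {6}, so the formula holds at 6.

Yes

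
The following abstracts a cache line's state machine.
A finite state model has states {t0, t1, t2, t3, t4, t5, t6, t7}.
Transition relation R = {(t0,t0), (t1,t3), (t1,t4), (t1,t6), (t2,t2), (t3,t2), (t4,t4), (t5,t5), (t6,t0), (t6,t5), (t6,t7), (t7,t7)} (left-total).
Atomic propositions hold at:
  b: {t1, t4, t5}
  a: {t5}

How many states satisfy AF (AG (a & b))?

Sat(a & b) = {t5}
AG (a & b): greatest fixpoint, start Z0 = {t5}, keep only states in Sat with every successor in Z. Already a fixed point.
Sat(AG (a & b)) = {t5}
AF (AG (a & b)): least fixpoint, start Z0 = {t5}, add states with every successor in Z. Already a fixed point.
Sat(AF (AG (a & b))) = {t5}
|Sat(AF (AG (a & b)))| = |{t5}| = 1.

1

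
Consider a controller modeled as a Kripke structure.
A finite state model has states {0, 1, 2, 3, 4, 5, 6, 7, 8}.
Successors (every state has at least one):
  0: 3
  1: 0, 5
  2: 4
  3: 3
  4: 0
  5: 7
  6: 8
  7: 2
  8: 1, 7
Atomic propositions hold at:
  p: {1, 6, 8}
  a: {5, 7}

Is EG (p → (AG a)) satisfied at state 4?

AG a: greatest fixpoint, start Z0 = {5, 7}, keep only states in Sat with every successor in Z. Z1 = {5}; Z2 = ∅; fixed.
Sat(AG a) = ∅
Sat(p → (AG a)) = {0, 2, 3, 4, 5, 7}
EG (p → (AG a)): greatest fixpoint, start Z0 = {0, 2, 3, 4, 5, 7}, keep only states in Sat with some successor in Z. Already a fixed point.
Sat(EG (p → (AG a))) = {0, 2, 3, 4, 5, 7}
4 ∈ Sat(EG (p → (AG a))) = {0, 2, 3, 4, 5, 7}, so the formula holds at 4.

Yes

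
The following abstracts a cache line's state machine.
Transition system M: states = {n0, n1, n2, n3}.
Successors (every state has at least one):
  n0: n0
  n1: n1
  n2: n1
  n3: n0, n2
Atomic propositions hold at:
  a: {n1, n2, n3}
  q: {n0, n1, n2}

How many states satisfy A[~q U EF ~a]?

Sat(~q) = {n3}
Sat(~a) = {n0}
EF ~a: least fixpoint, start Z0 = {n0}, add states with some successor in Z. Z1 = {n0, n3}; fixed.
Sat(EF ~a) = {n0, n3}
A[~q U EF ~a]: least fixpoint, start Z0 = Sat(EF ~a) = {n0, n3}, add states in Sat(~q) with every successor in Z. Already a fixed point.
Sat(A[~q U EF ~a]) = {n0, n3}
|Sat(A[~q U EF ~a])| = |{n0, n3}| = 2.

2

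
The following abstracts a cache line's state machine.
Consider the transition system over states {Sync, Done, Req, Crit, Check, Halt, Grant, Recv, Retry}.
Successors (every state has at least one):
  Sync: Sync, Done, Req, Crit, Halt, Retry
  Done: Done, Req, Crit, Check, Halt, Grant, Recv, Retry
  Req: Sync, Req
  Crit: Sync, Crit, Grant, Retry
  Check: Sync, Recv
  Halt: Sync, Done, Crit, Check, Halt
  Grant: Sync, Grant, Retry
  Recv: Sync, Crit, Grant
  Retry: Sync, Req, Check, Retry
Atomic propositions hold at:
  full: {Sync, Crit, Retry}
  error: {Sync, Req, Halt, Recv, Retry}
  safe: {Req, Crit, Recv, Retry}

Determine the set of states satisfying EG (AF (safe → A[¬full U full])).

Sat(¬full) = {Done, Req, Check, Halt, Grant, Recv}
A[¬full U full]: least fixpoint, start Z0 = Sat(full) = {Sync, Crit, Retry}, add states in Sat(¬full) with every successor in Z. Already a fixed point.
Sat(A[¬full U full]) = {Sync, Crit, Retry}
Sat(safe → A[¬full U full]) = {Sync, Done, Crit, Check, Halt, Grant, Retry}
AF (safe → A[¬full U full]): least fixpoint, start Z0 = {Sync, Done, Crit, Check, Halt, Grant, Retry}, add states with every successor in Z. Z1 = {Sync, Done, Crit, Check, Halt, Grant, Recv, Retry}; fixed.
Sat(AF (safe → A[¬full U full])) = {Sync, Done, Crit, Check, Halt, Grant, Recv, Retry}
EG (AF (safe → A[¬full U full])): greatest fixpoint, start Z0 = {Sync, Done, Crit, Check, Halt, Grant, Recv, Retry}, keep only states in Sat with some successor in Z. Already a fixed point.
Sat(EG (AF (safe → A[¬full U full]))) = {Sync, Done, Crit, Check, Halt, Grant, Recv, Retry}

{Sync, Done, Crit, Check, Halt, Grant, Recv, Retry}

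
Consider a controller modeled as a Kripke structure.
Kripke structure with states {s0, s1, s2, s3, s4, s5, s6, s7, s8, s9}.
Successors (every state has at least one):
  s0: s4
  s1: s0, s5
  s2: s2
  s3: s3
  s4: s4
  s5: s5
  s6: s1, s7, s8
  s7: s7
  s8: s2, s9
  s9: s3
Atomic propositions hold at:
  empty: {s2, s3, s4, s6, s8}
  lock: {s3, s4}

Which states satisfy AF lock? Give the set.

AF lock: least fixpoint, start Z0 = {s3, s4}, add states with every successor in Z. Z1 = {s0, s3, s4, s9}; fixed.
Sat(AF lock) = {s0, s3, s4, s9}

{s0, s3, s4, s9}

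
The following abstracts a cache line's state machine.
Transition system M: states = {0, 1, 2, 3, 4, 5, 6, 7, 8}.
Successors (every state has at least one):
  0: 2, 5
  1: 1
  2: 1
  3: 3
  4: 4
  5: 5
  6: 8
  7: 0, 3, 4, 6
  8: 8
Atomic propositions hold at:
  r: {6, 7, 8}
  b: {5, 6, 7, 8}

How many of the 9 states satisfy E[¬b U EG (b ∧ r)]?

3

Sat(¬b) = {0, 1, 2, 3, 4}
Sat(b ∧ r) = {6, 7, 8}
EG (b ∧ r): greatest fixpoint, start Z0 = {6, 7, 8}, keep only states in Sat with some successor in Z. Already a fixed point.
Sat(EG (b ∧ r)) = {6, 7, 8}
E[¬b U EG (b ∧ r)]: least fixpoint, start Z0 = Sat(EG (b ∧ r)) = {6, 7, 8}, add states in Sat(¬b) with some successor in Z. Already a fixed point.
Sat(E[¬b U EG (b ∧ r)]) = {6, 7, 8}
|Sat(E[¬b U EG (b ∧ r)])| = |{6, 7, 8}| = 3.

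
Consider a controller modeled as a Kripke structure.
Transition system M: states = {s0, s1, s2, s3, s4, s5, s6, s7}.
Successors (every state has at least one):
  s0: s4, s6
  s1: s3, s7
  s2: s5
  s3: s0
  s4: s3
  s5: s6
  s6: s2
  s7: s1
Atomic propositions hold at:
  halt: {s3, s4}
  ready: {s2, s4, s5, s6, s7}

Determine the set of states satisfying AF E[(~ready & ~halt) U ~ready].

{s0, s1, s3, s4, s7}

Sat(~ready) = {s0, s1, s3}
Sat(~halt) = {s0, s1, s2, s5, s6, s7}
Sat(~ready & ~halt) = {s0, s1}
E[(~ready & ~halt) U ~ready]: least fixpoint, start Z0 = Sat(~ready) = {s0, s1, s3}, add states in Sat(~ready & ~halt) with some successor in Z. Already a fixed point.
Sat(E[(~ready & ~halt) U ~ready]) = {s0, s1, s3}
AF E[(~ready & ~halt) U ~ready]: least fixpoint, start Z0 = {s0, s1, s3}, add states with every successor in Z. Z1 = {s0, s1, s3, s4, s7}; fixed.
Sat(AF E[(~ready & ~halt) U ~ready]) = {s0, s1, s3, s4, s7}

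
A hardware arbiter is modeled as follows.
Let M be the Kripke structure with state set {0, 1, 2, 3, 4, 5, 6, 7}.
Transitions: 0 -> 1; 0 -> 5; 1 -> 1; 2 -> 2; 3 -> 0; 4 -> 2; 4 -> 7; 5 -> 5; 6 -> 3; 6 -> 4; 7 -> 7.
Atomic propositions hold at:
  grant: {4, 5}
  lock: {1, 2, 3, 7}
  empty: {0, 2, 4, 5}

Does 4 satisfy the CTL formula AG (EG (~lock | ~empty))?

No

Sat(~lock) = {0, 4, 5, 6}
Sat(~empty) = {1, 3, 6, 7}
Sat(~lock | ~empty) = {0, 1, 3, 4, 5, 6, 7}
EG (~lock | ~empty): greatest fixpoint, start Z0 = {0, 1, 3, 4, 5, 6, 7}, keep only states in Sat with some successor in Z. Already a fixed point.
Sat(EG (~lock | ~empty)) = {0, 1, 3, 4, 5, 6, 7}
AG (EG (~lock | ~empty)): greatest fixpoint, start Z0 = {0, 1, 3, 4, 5, 6, 7}, keep only states in Sat with every successor in Z. Z1 = {0, 1, 3, 5, 6, 7}; Z2 = {0, 1, 3, 5, 7}; fixed.
Sat(AG (EG (~lock | ~empty))) = {0, 1, 3, 5, 7}
4 ∉ Sat(AG (EG (~lock | ~empty))) = {0, 1, 3, 5, 7}, so the formula does not hold at 4.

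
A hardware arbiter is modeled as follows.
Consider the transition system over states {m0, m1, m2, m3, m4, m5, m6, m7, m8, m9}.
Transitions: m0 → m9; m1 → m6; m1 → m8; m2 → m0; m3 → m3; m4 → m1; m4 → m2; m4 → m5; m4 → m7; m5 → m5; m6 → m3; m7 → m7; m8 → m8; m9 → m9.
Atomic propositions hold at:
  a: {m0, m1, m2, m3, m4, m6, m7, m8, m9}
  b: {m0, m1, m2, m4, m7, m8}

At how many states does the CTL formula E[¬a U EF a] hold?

9

Sat(¬a) = {m5}
EF a: least fixpoint, start Z0 = {m0, m1, m2, m3, m4, m6, m7, m8, m9}, add states with some successor in Z. Already a fixed point.
Sat(EF a) = {m0, m1, m2, m3, m4, m6, m7, m8, m9}
E[¬a U EF a]: least fixpoint, start Z0 = Sat(EF a) = {m0, m1, m2, m3, m4, m6, m7, m8, m9}, add states in Sat(¬a) with some successor in Z. Already a fixed point.
Sat(E[¬a U EF a]) = {m0, m1, m2, m3, m4, m6, m7, m8, m9}
|Sat(E[¬a U EF a])| = |{m0, m1, m2, m3, m4, m6, m7, m8, m9}| = 9.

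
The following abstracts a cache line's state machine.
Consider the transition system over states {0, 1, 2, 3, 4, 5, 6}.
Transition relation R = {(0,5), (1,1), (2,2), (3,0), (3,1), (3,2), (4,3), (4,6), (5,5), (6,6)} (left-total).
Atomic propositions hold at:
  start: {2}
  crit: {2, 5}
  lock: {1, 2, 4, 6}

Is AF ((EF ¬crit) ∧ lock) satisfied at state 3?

Sat(¬crit) = {0, 1, 3, 4, 6}
EF ¬crit: least fixpoint, start Z0 = {0, 1, 3, 4, 6}, add states with some successor in Z. Already a fixed point.
Sat(EF ¬crit) = {0, 1, 3, 4, 6}
Sat((EF ¬crit) ∧ lock) = {1, 4, 6}
AF ((EF ¬crit) ∧ lock): least fixpoint, start Z0 = {1, 4, 6}, add states with every successor in Z. Already a fixed point.
Sat(AF ((EF ¬crit) ∧ lock)) = {1, 4, 6}
3 ∉ Sat(AF ((EF ¬crit) ∧ lock)) = {1, 4, 6}, so the formula does not hold at 3.

No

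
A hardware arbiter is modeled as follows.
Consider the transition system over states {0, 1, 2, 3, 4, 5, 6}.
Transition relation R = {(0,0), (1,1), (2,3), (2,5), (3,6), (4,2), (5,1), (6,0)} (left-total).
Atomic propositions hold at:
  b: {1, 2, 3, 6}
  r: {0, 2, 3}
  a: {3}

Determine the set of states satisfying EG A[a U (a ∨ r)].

{0}

Sat(a ∨ r) = {0, 2, 3}
A[a U (a ∨ r)]: least fixpoint, start Z0 = Sat((a ∨ r)) = {0, 2, 3}, add states in Sat(a) with every successor in Z. Already a fixed point.
Sat(A[a U (a ∨ r)]) = {0, 2, 3}
EG A[a U (a ∨ r)]: greatest fixpoint, start Z0 = {0, 2, 3}, keep only states in Sat with some successor in Z. Z1 = {0, 2}; Z2 = {0}; fixed.
Sat(EG A[a U (a ∨ r)]) = {0}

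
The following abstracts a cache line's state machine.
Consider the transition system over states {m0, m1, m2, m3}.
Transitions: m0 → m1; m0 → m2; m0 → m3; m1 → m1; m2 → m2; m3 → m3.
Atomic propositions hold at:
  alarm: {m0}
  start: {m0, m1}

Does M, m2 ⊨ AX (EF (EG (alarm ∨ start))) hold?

No

Sat(alarm ∨ start) = {m0, m1}
EG (alarm ∨ start): greatest fixpoint, start Z0 = {m0, m1}, keep only states in Sat with some successor in Z. Already a fixed point.
Sat(EG (alarm ∨ start)) = {m0, m1}
EF (EG (alarm ∨ start)): least fixpoint, start Z0 = {m0, m1}, add states with some successor in Z. Already a fixed point.
Sat(EF (EG (alarm ∨ start))) = {m0, m1}
Sat(AX (EF (EG (alarm ∨ start)))) = {s : every successor in {m0, m1}} = {m1}
m2 ∉ Sat(AX (EF (EG (alarm ∨ start)))) = {m1}, so the formula does not hold at m2.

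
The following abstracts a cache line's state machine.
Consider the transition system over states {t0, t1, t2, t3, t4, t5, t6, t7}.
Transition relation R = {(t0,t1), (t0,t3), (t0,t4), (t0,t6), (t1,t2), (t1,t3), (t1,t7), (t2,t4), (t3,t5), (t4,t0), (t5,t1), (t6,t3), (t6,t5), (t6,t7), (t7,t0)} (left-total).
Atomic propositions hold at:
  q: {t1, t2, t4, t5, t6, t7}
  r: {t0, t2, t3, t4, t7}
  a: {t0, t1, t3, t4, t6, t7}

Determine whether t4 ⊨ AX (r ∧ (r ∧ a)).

Sat(r ∧ a) = {t0, t3, t4, t7}
Sat(r ∧ (r ∧ a)) = {t0, t3, t4, t7}
Sat(AX (r ∧ (r ∧ a))) = {s : every successor in {t0, t3, t4, t7}} = {t2, t4, t7}
t4 ∈ Sat(AX (r ∧ (r ∧ a))) = {t2, t4, t7}, so the formula holds at t4.

Yes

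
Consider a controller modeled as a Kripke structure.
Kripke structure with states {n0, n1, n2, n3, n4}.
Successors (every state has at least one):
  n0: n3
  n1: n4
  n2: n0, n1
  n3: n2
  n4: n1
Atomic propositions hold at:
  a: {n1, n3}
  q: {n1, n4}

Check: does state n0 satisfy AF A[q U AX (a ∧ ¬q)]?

Yes

Sat(¬q) = {n0, n2, n3}
Sat(a ∧ ¬q) = {n3}
Sat(AX (a ∧ ¬q)) = {s : every successor in {n3}} = {n0}
A[q U AX (a ∧ ¬q)]: least fixpoint, start Z0 = Sat(AX (a ∧ ¬q)) = {n0}, add states in Sat(q) with every successor in Z. Already a fixed point.
Sat(A[q U AX (a ∧ ¬q)]) = {n0}
AF A[q U AX (a ∧ ¬q)]: least fixpoint, start Z0 = {n0}, add states with every successor in Z. Already a fixed point.
Sat(AF A[q U AX (a ∧ ¬q)]) = {n0}
n0 ∈ Sat(AF A[q U AX (a ∧ ¬q)]) = {n0}, so the formula holds at n0.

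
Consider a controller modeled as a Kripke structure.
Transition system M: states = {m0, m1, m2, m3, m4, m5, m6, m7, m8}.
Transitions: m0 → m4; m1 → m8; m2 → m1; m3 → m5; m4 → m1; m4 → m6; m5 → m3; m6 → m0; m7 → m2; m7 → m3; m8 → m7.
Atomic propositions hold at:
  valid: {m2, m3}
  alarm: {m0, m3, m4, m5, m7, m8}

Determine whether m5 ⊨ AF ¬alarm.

Sat(¬alarm) = {m1, m2, m6}
AF ¬alarm: least fixpoint, start Z0 = {m1, m2, m6}, add states with every successor in Z. Z1 = {m1, m2, m4, m6}; Z2 = {m0, m1, m2, m4, m6}; fixed.
Sat(AF ¬alarm) = {m0, m1, m2, m4, m6}
m5 ∉ Sat(AF ¬alarm) = {m0, m1, m2, m4, m6}, so the formula does not hold at m5.

No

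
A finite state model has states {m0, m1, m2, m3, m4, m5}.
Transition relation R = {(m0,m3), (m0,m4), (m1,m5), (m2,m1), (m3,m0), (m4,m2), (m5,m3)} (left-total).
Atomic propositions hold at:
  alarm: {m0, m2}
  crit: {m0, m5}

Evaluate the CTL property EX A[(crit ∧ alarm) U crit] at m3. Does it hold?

Sat(crit ∧ alarm) = {m0}
A[(crit ∧ alarm) U crit]: least fixpoint, start Z0 = Sat(crit) = {m0, m5}, add states in Sat(crit ∧ alarm) with every successor in Z. Already a fixed point.
Sat(A[(crit ∧ alarm) U crit]) = {m0, m5}
Sat(EX A[(crit ∧ alarm) U crit]) = {s : some successor in {m0, m5}} = {m1, m3}
m3 ∈ Sat(EX A[(crit ∧ alarm) U crit]) = {m1, m3}, so the formula holds at m3.

Yes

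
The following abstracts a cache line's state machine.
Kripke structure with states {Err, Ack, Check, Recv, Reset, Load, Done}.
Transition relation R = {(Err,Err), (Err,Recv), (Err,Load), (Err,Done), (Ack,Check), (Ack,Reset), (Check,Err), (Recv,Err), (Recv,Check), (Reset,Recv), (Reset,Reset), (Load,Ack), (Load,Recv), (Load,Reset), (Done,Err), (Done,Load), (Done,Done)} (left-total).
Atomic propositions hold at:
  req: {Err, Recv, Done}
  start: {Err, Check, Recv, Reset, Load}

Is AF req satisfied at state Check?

AF req: least fixpoint, start Z0 = {Err, Recv, Done}, add states with every successor in Z. Z1 = {Err, Check, Recv, Done}; fixed.
Sat(AF req) = {Err, Check, Recv, Done}
Check ∈ Sat(AF req) = {Err, Check, Recv, Done}, so the formula holds at Check.

Yes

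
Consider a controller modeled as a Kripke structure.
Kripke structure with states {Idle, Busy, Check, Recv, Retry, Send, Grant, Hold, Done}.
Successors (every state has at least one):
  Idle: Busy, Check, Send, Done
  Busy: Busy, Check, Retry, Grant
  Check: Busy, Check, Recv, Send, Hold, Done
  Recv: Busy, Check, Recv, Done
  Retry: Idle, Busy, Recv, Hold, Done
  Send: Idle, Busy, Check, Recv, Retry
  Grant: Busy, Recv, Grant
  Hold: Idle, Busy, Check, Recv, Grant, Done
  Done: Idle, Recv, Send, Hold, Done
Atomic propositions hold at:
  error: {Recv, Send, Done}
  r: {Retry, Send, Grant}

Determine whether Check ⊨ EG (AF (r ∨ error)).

Sat(r ∨ error) = {Recv, Retry, Send, Grant, Done}
AF (r ∨ error): least fixpoint, start Z0 = {Recv, Retry, Send, Grant, Done}, add states with every successor in Z. Already a fixed point.
Sat(AF (r ∨ error)) = {Recv, Retry, Send, Grant, Done}
EG (AF (r ∨ error)): greatest fixpoint, start Z0 = {Recv, Retry, Send, Grant, Done}, keep only states in Sat with some successor in Z. Already a fixed point.
Sat(EG (AF (r ∨ error))) = {Recv, Retry, Send, Grant, Done}
Check ∉ Sat(EG (AF (r ∨ error))) = {Recv, Retry, Send, Grant, Done}, so the formula does not hold at Check.

No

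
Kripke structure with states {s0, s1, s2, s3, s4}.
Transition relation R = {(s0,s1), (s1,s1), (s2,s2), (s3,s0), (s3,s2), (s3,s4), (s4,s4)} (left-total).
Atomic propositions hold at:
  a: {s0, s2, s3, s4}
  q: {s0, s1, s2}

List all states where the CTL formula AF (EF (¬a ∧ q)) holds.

{s0, s1, s3}

Sat(¬a) = {s1}
Sat(¬a ∧ q) = {s1}
EF (¬a ∧ q): least fixpoint, start Z0 = {s1}, add states with some successor in Z. Z1 = {s0, s1}; Z2 = {s0, s1, s3}; fixed.
Sat(EF (¬a ∧ q)) = {s0, s1, s3}
AF (EF (¬a ∧ q)): least fixpoint, start Z0 = {s0, s1, s3}, add states with every successor in Z. Already a fixed point.
Sat(AF (EF (¬a ∧ q))) = {s0, s1, s3}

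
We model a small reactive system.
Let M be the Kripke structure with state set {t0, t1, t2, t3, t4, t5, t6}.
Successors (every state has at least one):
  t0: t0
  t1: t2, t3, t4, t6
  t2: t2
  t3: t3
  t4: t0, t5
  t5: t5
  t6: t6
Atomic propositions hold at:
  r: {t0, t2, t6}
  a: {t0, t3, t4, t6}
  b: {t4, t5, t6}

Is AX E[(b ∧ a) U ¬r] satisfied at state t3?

Yes

Sat(b ∧ a) = {t4, t6}
Sat(¬r) = {t1, t3, t4, t5}
E[(b ∧ a) U ¬r]: least fixpoint, start Z0 = Sat(¬r) = {t1, t3, t4, t5}, add states in Sat(b ∧ a) with some successor in Z. Already a fixed point.
Sat(E[(b ∧ a) U ¬r]) = {t1, t3, t4, t5}
Sat(AX E[(b ∧ a) U ¬r]) = {s : every successor in {t1, t3, t4, t5}} = {t3, t5}
t3 ∈ Sat(AX E[(b ∧ a) U ¬r]) = {t3, t5}, so the formula holds at t3.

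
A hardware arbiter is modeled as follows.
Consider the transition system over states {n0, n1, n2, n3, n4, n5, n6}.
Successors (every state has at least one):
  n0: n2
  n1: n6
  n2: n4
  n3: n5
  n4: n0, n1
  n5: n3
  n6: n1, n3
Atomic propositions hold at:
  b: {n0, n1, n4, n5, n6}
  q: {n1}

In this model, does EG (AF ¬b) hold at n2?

No

Sat(¬b) = {n2, n3}
AF ¬b: least fixpoint, start Z0 = {n2, n3}, add states with every successor in Z. Z1 = {n0, n2, n3, n5}; fixed.
Sat(AF ¬b) = {n0, n2, n3, n5}
EG (AF ¬b): greatest fixpoint, start Z0 = {n0, n2, n3, n5}, keep only states in Sat with some successor in Z. Z1 = {n0, n3, n5}; Z2 = {n3, n5}; fixed.
Sat(EG (AF ¬b)) = {n3, n5}
n2 ∉ Sat(EG (AF ¬b)) = {n3, n5}, so the formula does not hold at n2.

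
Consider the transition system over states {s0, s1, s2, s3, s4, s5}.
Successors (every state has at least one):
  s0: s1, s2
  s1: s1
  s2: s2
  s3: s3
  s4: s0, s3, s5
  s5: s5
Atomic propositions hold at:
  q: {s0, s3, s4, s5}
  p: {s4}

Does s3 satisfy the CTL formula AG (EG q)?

Yes

EG q: greatest fixpoint, start Z0 = {s0, s3, s4, s5}, keep only states in Sat with some successor in Z. Z1 = {s3, s4, s5}; fixed.
Sat(EG q) = {s3, s4, s5}
AG (EG q): greatest fixpoint, start Z0 = {s3, s4, s5}, keep only states in Sat with every successor in Z. Z1 = {s3, s5}; fixed.
Sat(AG (EG q)) = {s3, s5}
s3 ∈ Sat(AG (EG q)) = {s3, s5}, so the formula holds at s3.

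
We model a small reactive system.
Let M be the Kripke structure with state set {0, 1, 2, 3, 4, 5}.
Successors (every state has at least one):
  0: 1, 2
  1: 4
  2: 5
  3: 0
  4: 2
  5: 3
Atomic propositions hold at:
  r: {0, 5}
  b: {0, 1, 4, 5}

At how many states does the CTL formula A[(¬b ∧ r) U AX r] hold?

Sat(¬b) = {2, 3}
Sat(¬b ∧ r) = ∅
Sat(AX r) = {s : every successor in {0, 5}} = {2, 3}
A[(¬b ∧ r) U AX r]: least fixpoint, start Z0 = Sat(AX r) = {2, 3}, add states in Sat(¬b ∧ r) with every successor in Z. Already a fixed point.
Sat(A[(¬b ∧ r) U AX r]) = {2, 3}
|Sat(A[(¬b ∧ r) U AX r])| = |{2, 3}| = 2.

2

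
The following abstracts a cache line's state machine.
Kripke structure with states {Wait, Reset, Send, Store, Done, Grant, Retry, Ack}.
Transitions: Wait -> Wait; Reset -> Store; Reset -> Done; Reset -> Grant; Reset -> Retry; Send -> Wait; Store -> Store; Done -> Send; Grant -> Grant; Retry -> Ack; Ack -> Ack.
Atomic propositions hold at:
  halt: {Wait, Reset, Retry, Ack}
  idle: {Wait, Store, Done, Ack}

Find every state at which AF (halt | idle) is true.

Sat(halt | idle) = {Wait, Reset, Store, Done, Retry, Ack}
AF (halt | idle): least fixpoint, start Z0 = {Wait, Reset, Store, Done, Retry, Ack}, add states with every successor in Z. Z1 = {Wait, Reset, Send, Store, Done, Retry, Ack}; fixed.
Sat(AF (halt | idle)) = {Wait, Reset, Send, Store, Done, Retry, Ack}

{Wait, Reset, Send, Store, Done, Retry, Ack}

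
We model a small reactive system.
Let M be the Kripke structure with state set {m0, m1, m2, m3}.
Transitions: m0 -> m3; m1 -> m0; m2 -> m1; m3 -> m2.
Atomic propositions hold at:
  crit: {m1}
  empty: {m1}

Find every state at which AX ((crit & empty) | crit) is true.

{m2}

Sat(crit & empty) = {m1}
Sat((crit & empty) | crit) = {m1}
Sat(AX ((crit & empty) | crit)) = {s : every successor in {m1}} = {m2}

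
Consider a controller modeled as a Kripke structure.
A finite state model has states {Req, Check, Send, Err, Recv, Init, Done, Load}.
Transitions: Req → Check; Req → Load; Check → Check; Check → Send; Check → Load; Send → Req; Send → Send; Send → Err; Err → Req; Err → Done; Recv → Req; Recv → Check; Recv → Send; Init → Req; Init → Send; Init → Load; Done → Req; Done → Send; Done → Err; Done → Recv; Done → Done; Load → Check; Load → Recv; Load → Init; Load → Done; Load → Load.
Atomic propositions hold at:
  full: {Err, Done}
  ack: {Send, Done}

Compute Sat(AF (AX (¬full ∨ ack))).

{Req, Check, Err, Recv, Init, Load}

Sat(¬full) = {Req, Check, Send, Recv, Init, Load}
Sat(¬full ∨ ack) = {Req, Check, Send, Recv, Init, Done, Load}
Sat(AX (¬full ∨ ack)) = {s : every successor in {Req, Check, Send, Recv, Init, Done, Load}} = {Req, Check, Err, Recv, Init, Load}
AF (AX (¬full ∨ ack)): least fixpoint, start Z0 = {Req, Check, Err, Recv, Init, Load}, add states with every successor in Z. Already a fixed point.
Sat(AF (AX (¬full ∨ ack))) = {Req, Check, Err, Recv, Init, Load}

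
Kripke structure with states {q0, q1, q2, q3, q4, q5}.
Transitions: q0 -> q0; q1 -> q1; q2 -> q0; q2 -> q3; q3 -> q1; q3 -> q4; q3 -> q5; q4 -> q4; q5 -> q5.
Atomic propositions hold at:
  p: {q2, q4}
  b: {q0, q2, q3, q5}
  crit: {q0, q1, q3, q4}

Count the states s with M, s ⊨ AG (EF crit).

3

EF crit: least fixpoint, start Z0 = {q0, q1, q3, q4}, add states with some successor in Z. Z1 = {q0, q1, q2, q3, q4}; fixed.
Sat(EF crit) = {q0, q1, q2, q3, q4}
AG (EF crit): greatest fixpoint, start Z0 = {q0, q1, q2, q3, q4}, keep only states in Sat with every successor in Z. Z1 = {q0, q1, q2, q4}; Z2 = {q0, q1, q4}; fixed.
Sat(AG (EF crit)) = {q0, q1, q4}
|Sat(AG (EF crit))| = |{q0, q1, q4}| = 3.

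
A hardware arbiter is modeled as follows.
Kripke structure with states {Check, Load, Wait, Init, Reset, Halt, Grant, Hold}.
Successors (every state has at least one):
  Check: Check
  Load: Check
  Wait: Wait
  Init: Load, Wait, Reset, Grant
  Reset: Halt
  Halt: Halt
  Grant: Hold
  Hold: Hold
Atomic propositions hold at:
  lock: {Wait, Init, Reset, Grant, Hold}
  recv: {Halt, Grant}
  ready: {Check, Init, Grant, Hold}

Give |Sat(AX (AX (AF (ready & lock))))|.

2

Sat(ready & lock) = {Init, Grant, Hold}
AF (ready & lock): least fixpoint, start Z0 = {Init, Grant, Hold}, add states with every successor in Z. Already a fixed point.
Sat(AF (ready & lock)) = {Init, Grant, Hold}
Sat(AX (AF (ready & lock))) = {s : every successor in {Init, Grant, Hold}} = {Grant, Hold}
Sat(AX (AX (AF (ready & lock)))) = {s : every successor in {Grant, Hold}} = {Grant, Hold}
|Sat(AX (AX (AF (ready & lock))))| = |{Grant, Hold}| = 2.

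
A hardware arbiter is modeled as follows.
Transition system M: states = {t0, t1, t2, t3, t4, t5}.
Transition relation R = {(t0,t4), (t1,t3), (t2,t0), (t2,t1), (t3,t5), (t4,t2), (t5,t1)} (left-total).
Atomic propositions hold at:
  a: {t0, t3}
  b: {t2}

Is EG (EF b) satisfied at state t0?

EF b: least fixpoint, start Z0 = {t2}, add states with some successor in Z. Z1 = {t2, t4}; Z2 = {t0, t2, t4}; fixed.
Sat(EF b) = {t0, t2, t4}
EG (EF b): greatest fixpoint, start Z0 = {t0, t2, t4}, keep only states in Sat with some successor in Z. Already a fixed point.
Sat(EG (EF b)) = {t0, t2, t4}
t0 ∈ Sat(EG (EF b)) = {t0, t2, t4}, so the formula holds at t0.

Yes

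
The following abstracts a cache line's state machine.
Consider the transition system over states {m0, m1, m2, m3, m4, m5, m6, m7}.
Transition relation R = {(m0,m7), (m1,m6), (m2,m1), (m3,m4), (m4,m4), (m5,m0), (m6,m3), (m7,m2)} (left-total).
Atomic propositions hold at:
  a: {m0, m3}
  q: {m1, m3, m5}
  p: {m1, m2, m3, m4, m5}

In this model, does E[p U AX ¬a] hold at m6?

Sat(¬a) = {m1, m2, m4, m5, m6, m7}
Sat(AX ¬a) = {s : every successor in {m1, m2, m4, m5, m6, m7}} = {m0, m1, m2, m3, m4, m7}
E[p U AX ¬a]: least fixpoint, start Z0 = Sat(AX ¬a) = {m0, m1, m2, m3, m4, m7}, add states in Sat(p) with some successor in Z. Z1 = {m0, m1, m2, m3, m4, m5, m7}; fixed.
Sat(E[p U AX ¬a]) = {m0, m1, m2, m3, m4, m5, m7}
m6 ∉ Sat(E[p U AX ¬a]) = {m0, m1, m2, m3, m4, m5, m7}, so the formula does not hold at m6.

No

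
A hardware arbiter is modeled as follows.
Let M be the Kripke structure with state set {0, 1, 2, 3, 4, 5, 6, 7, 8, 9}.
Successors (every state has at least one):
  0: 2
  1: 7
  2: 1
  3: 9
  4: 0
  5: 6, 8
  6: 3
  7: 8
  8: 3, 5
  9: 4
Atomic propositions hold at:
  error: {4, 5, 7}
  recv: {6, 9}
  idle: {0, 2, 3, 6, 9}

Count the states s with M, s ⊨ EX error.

3

Sat(EX error) = {s : some successor in {4, 5, 7}} = {1, 8, 9}
|Sat(EX error)| = |{1, 8, 9}| = 3.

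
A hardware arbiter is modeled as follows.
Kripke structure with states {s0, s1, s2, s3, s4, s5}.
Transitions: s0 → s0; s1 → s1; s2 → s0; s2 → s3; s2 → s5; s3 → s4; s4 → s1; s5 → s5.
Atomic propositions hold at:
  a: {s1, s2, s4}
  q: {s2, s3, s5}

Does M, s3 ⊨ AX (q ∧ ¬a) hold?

Sat(¬a) = {s0, s3, s5}
Sat(q ∧ ¬a) = {s3, s5}
Sat(AX (q ∧ ¬a)) = {s : every successor in {s3, s5}} = {s5}
s3 ∉ Sat(AX (q ∧ ¬a)) = {s5}, so the formula does not hold at s3.

No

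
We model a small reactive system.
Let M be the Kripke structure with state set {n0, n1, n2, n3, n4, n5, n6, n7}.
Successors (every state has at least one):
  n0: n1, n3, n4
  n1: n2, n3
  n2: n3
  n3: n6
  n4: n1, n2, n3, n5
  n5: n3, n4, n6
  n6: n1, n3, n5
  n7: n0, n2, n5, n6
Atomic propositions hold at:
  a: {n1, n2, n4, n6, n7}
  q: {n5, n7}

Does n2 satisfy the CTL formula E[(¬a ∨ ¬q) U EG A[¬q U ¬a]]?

Yes

Sat(¬a) = {n0, n3, n5}
Sat(¬q) = {n0, n1, n2, n3, n4, n6}
Sat(¬a ∨ ¬q) = {n0, n1, n2, n3, n4, n5, n6}
A[¬q U ¬a]: least fixpoint, start Z0 = Sat(¬a) = {n0, n3, n5}, add states in Sat(¬q) with every successor in Z. Z1 = {n0, n2, n3, n5}; Z2 = {n0, n1, n2, n3, n5}; Z3 = {n0, n1, n2, n3, n4, n5, n6}; fixed.
Sat(A[¬q U ¬a]) = {n0, n1, n2, n3, n4, n5, n6}
EG A[¬q U ¬a]: greatest fixpoint, start Z0 = {n0, n1, n2, n3, n4, n5, n6}, keep only states in Sat with some successor in Z. Already a fixed point.
Sat(EG A[¬q U ¬a]) = {n0, n1, n2, n3, n4, n5, n6}
E[(¬a ∨ ¬q) U EG A[¬q U ¬a]]: least fixpoint, start Z0 = Sat(EG A[¬q U ¬a]) = {n0, n1, n2, n3, n4, n5, n6}, add states in Sat(¬a ∨ ¬q) with some successor in Z. Already a fixed point.
Sat(E[(¬a ∨ ¬q) U EG A[¬q U ¬a]]) = {n0, n1, n2, n3, n4, n5, n6}
n2 ∈ Sat(E[(¬a ∨ ¬q) U EG A[¬q U ¬a]]) = {n0, n1, n2, n3, n4, n5, n6}, so the formula holds at n2.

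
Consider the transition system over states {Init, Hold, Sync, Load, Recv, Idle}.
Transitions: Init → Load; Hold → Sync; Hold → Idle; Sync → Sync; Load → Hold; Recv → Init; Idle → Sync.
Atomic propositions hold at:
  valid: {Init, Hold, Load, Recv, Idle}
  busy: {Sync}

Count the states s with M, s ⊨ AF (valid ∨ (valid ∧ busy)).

5

Sat(valid ∧ busy) = ∅
Sat(valid ∨ (valid ∧ busy)) = {Init, Hold, Load, Recv, Idle}
AF (valid ∨ (valid ∧ busy)): least fixpoint, start Z0 = {Init, Hold, Load, Recv, Idle}, add states with every successor in Z. Already a fixed point.
Sat(AF (valid ∨ (valid ∧ busy))) = {Init, Hold, Load, Recv, Idle}
|Sat(AF (valid ∨ (valid ∧ busy)))| = |{Init, Hold, Load, Recv, Idle}| = 5.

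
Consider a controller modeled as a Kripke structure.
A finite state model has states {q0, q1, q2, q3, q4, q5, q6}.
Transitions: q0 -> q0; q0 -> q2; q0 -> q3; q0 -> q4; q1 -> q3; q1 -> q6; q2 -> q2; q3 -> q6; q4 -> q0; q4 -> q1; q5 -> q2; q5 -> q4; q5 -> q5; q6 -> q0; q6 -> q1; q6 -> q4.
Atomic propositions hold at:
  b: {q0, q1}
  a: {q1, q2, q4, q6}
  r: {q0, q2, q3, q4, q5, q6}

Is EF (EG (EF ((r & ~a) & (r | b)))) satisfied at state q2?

Sat(~a) = {q0, q3, q5}
Sat(r & ~a) = {q0, q3, q5}
Sat(r | b) = {q0, q1, q2, q3, q4, q5, q6}
Sat((r & ~a) & (r | b)) = {q0, q3, q5}
EF ((r & ~a) & (r | b)): least fixpoint, start Z0 = {q0, q3, q5}, add states with some successor in Z. Z1 = {q0, q1, q3, q4, q5, q6}; fixed.
Sat(EF ((r & ~a) & (r | b))) = {q0, q1, q3, q4, q5, q6}
EG (EF ((r & ~a) & (r | b))): greatest fixpoint, start Z0 = {q0, q1, q3, q4, q5, q6}, keep only states in Sat with some successor in Z. Already a fixed point.
Sat(EG (EF ((r & ~a) & (r | b)))) = {q0, q1, q3, q4, q5, q6}
EF (EG (EF ((r & ~a) & (r | b)))): least fixpoint, start Z0 = {q0, q1, q3, q4, q5, q6}, add states with some successor in Z. Already a fixed point.
Sat(EF (EG (EF ((r & ~a) & (r | b))))) = {q0, q1, q3, q4, q5, q6}
q2 ∉ Sat(EF (EG (EF ((r & ~a) & (r | b))))) = {q0, q1, q3, q4, q5, q6}, so the formula does not hold at q2.

No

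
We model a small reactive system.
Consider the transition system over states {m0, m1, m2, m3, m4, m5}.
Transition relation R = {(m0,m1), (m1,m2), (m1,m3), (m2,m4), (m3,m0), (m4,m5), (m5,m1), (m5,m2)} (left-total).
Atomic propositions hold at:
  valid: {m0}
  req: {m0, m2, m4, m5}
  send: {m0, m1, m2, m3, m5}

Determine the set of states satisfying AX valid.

Sat(AX valid) = {s : every successor in {m0}} = {m3}

{m3}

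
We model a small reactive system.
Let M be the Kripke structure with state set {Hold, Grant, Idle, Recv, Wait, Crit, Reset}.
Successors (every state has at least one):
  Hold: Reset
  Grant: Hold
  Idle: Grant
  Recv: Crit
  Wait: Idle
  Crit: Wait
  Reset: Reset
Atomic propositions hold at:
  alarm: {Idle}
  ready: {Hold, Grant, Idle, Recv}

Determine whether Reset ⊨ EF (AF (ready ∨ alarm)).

Sat(ready ∨ alarm) = {Hold, Grant, Idle, Recv}
AF (ready ∨ alarm): least fixpoint, start Z0 = {Hold, Grant, Idle, Recv}, add states with every successor in Z. Z1 = {Hold, Grant, Idle, Recv, Wait}; Z2 = {Hold, Grant, Idle, Recv, Wait, Crit}; fixed.
Sat(AF (ready ∨ alarm)) = {Hold, Grant, Idle, Recv, Wait, Crit}
EF (AF (ready ∨ alarm)): least fixpoint, start Z0 = {Hold, Grant, Idle, Recv, Wait, Crit}, add states with some successor in Z. Already a fixed point.
Sat(EF (AF (ready ∨ alarm))) = {Hold, Grant, Idle, Recv, Wait, Crit}
Reset ∉ Sat(EF (AF (ready ∨ alarm))) = {Hold, Grant, Idle, Recv, Wait, Crit}, so the formula does not hold at Reset.

No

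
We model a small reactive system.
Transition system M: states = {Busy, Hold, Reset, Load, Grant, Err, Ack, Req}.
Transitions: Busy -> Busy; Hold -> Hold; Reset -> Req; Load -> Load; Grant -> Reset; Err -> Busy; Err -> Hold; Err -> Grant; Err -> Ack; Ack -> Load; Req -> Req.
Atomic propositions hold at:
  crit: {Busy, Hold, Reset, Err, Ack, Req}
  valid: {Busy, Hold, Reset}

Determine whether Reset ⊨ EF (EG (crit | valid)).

Yes

Sat(crit | valid) = {Busy, Hold, Reset, Err, Ack, Req}
EG (crit | valid): greatest fixpoint, start Z0 = {Busy, Hold, Reset, Err, Ack, Req}, keep only states in Sat with some successor in Z. Z1 = {Busy, Hold, Reset, Err, Req}; fixed.
Sat(EG (crit | valid)) = {Busy, Hold, Reset, Err, Req}
EF (EG (crit | valid)): least fixpoint, start Z0 = {Busy, Hold, Reset, Err, Req}, add states with some successor in Z. Z1 = {Busy, Hold, Reset, Grant, Err, Req}; fixed.
Sat(EF (EG (crit | valid))) = {Busy, Hold, Reset, Grant, Err, Req}
Reset ∈ Sat(EF (EG (crit | valid))) = {Busy, Hold, Reset, Grant, Err, Req}, so the formula holds at Reset.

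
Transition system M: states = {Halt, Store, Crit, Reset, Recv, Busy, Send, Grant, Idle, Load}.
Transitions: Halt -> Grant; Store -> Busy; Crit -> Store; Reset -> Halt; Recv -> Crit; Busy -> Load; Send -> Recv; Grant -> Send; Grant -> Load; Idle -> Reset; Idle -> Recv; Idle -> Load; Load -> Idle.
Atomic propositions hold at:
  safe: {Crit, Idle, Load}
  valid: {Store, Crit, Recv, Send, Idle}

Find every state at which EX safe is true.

Sat(EX safe) = {s : some successor in {Crit, Idle, Load}} = {Recv, Busy, Grant, Idle, Load}

{Recv, Busy, Grant, Idle, Load}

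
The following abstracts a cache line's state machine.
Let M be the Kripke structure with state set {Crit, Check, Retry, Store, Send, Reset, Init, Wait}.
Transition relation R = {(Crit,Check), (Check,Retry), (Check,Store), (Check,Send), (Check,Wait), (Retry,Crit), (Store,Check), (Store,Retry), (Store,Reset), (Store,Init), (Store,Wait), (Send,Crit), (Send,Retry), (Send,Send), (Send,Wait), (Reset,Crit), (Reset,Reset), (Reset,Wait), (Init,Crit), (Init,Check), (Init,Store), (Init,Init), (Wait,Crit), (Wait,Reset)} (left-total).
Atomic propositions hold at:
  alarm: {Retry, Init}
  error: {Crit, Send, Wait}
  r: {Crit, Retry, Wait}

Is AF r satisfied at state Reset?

AF r: least fixpoint, start Z0 = {Crit, Retry, Wait}, add states with every successor in Z. Already a fixed point.
Sat(AF r) = {Crit, Retry, Wait}
Reset ∉ Sat(AF r) = {Crit, Retry, Wait}, so the formula does not hold at Reset.

No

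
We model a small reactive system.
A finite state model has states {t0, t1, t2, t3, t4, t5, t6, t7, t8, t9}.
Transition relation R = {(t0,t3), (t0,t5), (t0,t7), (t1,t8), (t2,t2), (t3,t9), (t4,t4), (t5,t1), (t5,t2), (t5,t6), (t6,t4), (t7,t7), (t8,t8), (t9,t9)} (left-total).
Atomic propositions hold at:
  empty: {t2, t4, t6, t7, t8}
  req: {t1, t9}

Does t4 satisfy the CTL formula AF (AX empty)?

Sat(AX empty) = {s : every successor in {t2, t4, t6, t7, t8}} = {t1, t2, t4, t6, t7, t8}
AF (AX empty): least fixpoint, start Z0 = {t1, t2, t4, t6, t7, t8}, add states with every successor in Z. Z1 = {t1, t2, t4, t5, t6, t7, t8}; fixed.
Sat(AF (AX empty)) = {t1, t2, t4, t5, t6, t7, t8}
t4 ∈ Sat(AF (AX empty)) = {t1, t2, t4, t5, t6, t7, t8}, so the formula holds at t4.

Yes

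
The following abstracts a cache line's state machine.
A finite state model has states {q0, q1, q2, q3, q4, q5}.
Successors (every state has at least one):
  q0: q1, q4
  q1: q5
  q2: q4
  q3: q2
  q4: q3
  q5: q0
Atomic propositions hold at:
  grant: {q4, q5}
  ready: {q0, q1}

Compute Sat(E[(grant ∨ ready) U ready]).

{q0, q1, q5}

Sat(grant ∨ ready) = {q0, q1, q4, q5}
E[(grant ∨ ready) U ready]: least fixpoint, start Z0 = Sat(ready) = {q0, q1}, add states in Sat(grant ∨ ready) with some successor in Z. Z1 = {q0, q1, q5}; fixed.
Sat(E[(grant ∨ ready) U ready]) = {q0, q1, q5}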